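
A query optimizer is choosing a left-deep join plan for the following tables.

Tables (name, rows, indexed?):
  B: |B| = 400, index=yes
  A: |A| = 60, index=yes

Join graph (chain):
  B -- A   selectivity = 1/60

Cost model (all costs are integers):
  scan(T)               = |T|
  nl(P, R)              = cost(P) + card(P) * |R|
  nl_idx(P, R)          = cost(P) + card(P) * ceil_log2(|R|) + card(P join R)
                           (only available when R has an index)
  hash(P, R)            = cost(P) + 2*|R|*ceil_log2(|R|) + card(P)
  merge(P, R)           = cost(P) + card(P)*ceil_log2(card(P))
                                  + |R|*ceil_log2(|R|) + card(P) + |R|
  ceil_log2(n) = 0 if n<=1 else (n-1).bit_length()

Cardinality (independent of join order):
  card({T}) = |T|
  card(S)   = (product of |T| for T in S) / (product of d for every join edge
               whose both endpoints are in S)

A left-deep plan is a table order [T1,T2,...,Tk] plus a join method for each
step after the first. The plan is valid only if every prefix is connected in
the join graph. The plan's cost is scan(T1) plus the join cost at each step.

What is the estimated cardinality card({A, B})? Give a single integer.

400

Tables in S: A(60), B(400)
Edges inside S: B-A(d=60)
numerator = 60 * 400 = 24000
denominator = 60 = 60
card(S) = 24000 / 60 = 400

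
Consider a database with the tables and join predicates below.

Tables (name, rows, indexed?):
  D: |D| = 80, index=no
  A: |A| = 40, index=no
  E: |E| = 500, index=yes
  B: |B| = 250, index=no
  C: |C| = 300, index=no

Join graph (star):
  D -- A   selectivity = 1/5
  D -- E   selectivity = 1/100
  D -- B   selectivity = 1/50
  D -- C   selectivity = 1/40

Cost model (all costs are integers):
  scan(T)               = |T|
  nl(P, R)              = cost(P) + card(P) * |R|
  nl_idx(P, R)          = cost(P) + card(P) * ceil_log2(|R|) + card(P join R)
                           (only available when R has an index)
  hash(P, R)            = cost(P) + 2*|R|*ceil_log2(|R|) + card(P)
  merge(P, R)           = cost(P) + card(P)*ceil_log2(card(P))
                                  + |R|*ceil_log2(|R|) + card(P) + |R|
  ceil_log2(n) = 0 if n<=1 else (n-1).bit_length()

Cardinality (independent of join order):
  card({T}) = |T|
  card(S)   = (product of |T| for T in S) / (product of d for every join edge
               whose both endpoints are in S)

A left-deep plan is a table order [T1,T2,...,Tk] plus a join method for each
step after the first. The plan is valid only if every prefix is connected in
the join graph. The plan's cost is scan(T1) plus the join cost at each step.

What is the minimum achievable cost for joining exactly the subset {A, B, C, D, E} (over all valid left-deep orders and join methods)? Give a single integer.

Selinger DP over subsets of {A,B,C,D,E}:
  {D}: scan cost=80, card=80
  {A}: scan cost=40, card=40
  {E}: scan cost=500, card=500
  {B}: scan cost=250, card=250
  {C}: scan cost=300, card=300
  {AD}: card=640; try (A,hash)→640, (D,merge)→960, (A,merge)→1000, (D,hash)→1200, (D,nl)→3240, (A,nl)→3280; best=640 via (A,hash)
  {DE}: card=400; try (E,nl_idx)→1200, (D,hash)→2120, (E,merge)→5720, (D,merge)→6140, (E,hash)→9160, (E,nl)→40080 …(+1); best=1200 via (E,nl_idx)
  {BD}: card=400; try (D,hash)→1620, (B,merge)→2970, (D,merge)→3140, (B,hash)→4160, (B,nl)→20080, (D,nl)→20250; best=1620 via (D,hash)
  {CD}: card=600; try (D,hash)→1720, (C,merge)→3720, (D,merge)→3940, (C,hash)→5560, (C,nl)→24080, (D,nl)→24300; best=1720 via (D,hash)
  {ADE}: card=3200; try (A,hash)→2080, (A,merge)→5480, (E,nl_idx)→9600, (E,hash)→10280, (E,merge)→12680, (A,nl)→17200 …(+1); best=2080 via (A,hash)
  {ABD}: card=3200; try (A,hash)→2500, (B,hash)→5280, (A,merge)→5900, (B,merge)→9930, (A,nl)→17620, (B,nl)→160640; best=2500 via (A,hash)
  {ACD}: card=4800; try (A,hash)→2800, (C,hash)→6680, (A,merge)→8600, (C,merge)→10680, (A,nl)→25720, (C,nl)→192640; best=2800 via (A,hash)
  {BDE}: card=2000; try (B,hash)→5600, (E,nl_idx)→7220, (B,merge)→7450, (E,merge)→10620, (E,hash)→11020, (B,nl)→101200 …(+1); best=5600 via (B,hash)
  {CDE}: card=3000; try (C,hash)→7000, (C,merge)→8200, (E,nl_idx)→10120, (E,hash)→11320, (E,merge)→13320, (C,nl)→121200 …(+1); best=7000 via (C,hash)
  {BCD}: card=3000; try (B,hash)→6320, (C,hash)→7420, (C,merge)→8620, (B,merge)→10570, (C,nl)→121620, (B,nl)→151720; best=6320 via (B,hash)
  {ABDE}: card=16000; try (A,hash)→8080, (B,hash)→9280, (E,hash)→14700, (A,merge)→29880, (B,merge)→45930, (E,nl_idx)→47300 …(+4); best=8080 via (A,hash)
  {ACDE}: card=24000; try (A,hash)→10480, (C,hash)→10680, (E,hash)→16600, (A,merge)→46280, (C,merge)→46680, (E,nl_idx)→70000 …(+4); best=10480 via (A,hash)
  {ABCD}: card=24000; try (A,hash)→9800, (C,hash)→11100, (B,hash)→11600, (A,merge)→45600, (C,merge)→47100, (B,merge)→72250 …(+3); best=9800 via (A,hash)
  {BCDE}: card=15000; try (C,hash)→13000, (B,hash)→14000, (E,hash)→18320, (C,merge)→32600, (B,merge)→48250, (E,nl_idx)→48320 …(+4); best=13000 via (C,hash)
  {ABCDE}: card=120000; try (A,hash)→28480, (C,hash)→29480, (B,hash)→38480, (E,hash)→42800, (A,merge)→238280, (C,merge)→251080 …(+7); best=28480 via (A,hash)

28480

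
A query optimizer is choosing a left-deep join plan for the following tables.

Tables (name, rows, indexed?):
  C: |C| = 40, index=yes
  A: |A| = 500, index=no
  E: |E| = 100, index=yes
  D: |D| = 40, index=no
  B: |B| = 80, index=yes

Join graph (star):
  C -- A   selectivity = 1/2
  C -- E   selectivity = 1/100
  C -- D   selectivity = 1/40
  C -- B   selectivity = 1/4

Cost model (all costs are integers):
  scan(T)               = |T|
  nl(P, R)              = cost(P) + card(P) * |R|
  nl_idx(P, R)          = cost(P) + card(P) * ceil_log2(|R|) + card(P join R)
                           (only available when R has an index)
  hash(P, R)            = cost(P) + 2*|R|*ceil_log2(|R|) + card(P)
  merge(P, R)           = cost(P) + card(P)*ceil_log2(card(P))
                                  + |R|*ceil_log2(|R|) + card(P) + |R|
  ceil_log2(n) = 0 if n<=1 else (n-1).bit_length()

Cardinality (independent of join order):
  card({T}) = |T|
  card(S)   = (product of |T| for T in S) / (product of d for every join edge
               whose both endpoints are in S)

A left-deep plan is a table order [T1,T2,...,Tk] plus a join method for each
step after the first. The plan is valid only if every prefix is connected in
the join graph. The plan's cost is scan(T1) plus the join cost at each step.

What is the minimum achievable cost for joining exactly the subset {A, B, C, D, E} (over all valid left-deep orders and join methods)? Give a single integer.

Selinger DP over subsets of {A,B,C,D,E}:
  {C}: scan cost=40, card=40
  {A}: scan cost=500, card=500
  {E}: scan cost=100, card=100
  {D}: scan cost=40, card=40
  {B}: scan cost=80, card=80
  {AC}: card=10000; try (C,hash)→1480, (A,merge)→5320, (C,merge)→5780, (A,hash)→9080, (C,nl_idx)→13500, (A,nl)→20040 …(+1); best=1480 via (C,hash)
  {CE}: card=40; try (E,nl_idx)→360, (C,hash)→680, (C,nl_idx)→740, (E,merge)→1120, (C,merge)→1180, (E,hash)→1480 …(+2); best=360 via (E,nl_idx)
  {CD}: card=40; try (C,nl_idx)→320, (D,hash)→560, (C,hash)→560, (D,merge)→600, (C,merge)→600, (D,nl)→1640 …(+1); best=320 via (C,nl_idx)
  {BC}: card=800; try (C,hash)→640, (B,merge)→960, (C,merge)→1000, (B,nl_idx)→1120, (B,hash)→1200, (C,nl_idx)→1360 …(+2); best=640 via (C,hash)
  {ACE}: card=10000; try (A,merge)→5640, (A,hash)→9400, (E,hash)→12880, (A,nl)→20360, (E,nl_idx)→81480, (E,merge)→152280 …(+1); best=5640 via (A,merge)
  {ACD}: card=10000; try (A,merge)→5600, (A,hash)→9360, (D,hash)→11960, (A,nl)→20320, (D,merge)→151760, (D,nl)→401480; best=5600 via (A,merge)
  {ABC}: card=200000; try (A,hash)→10440, (B,hash)→12600, (A,merge)→14440, (B,merge)→152120, (B,nl_idx)→271480, (A,nl)→400640 …(+1); best=10440 via (A,hash)
  {CDE}: card=40; try (E,nl_idx)→640, (D,hash)→880, (D,merge)→920, (E,merge)→1400, (E,hash)→1760, (D,nl)→1960 …(+1); best=640 via (E,nl_idx)
  {BCE}: card=800; try (B,merge)→1280, (B,nl_idx)→1440, (B,hash)→1520, (E,hash)→2840, (B,nl)→3560, (E,nl_idx)→7040 …(+2); best=1280 via (B,merge)
  {BCD}: card=800; try (B,merge)→1240, (B,nl_idx)→1400, (B,hash)→1480, (D,hash)→1920, (B,nl)→3520, (D,merge)→9720 …(+1); best=1240 via (B,merge)
  {ACDE}: card=10000; try (A,merge)→5920, (A,hash)→9680, (D,hash)→16120, (E,hash)→17000, (A,nl)→20640, (E,nl_idx)→85600 …(+4); best=5920 via (A,merge)
  {ABCE}: card=200000; try (A,hash)→11080, (A,merge)→15080, (B,hash)→16760, (B,merge)→156280, (E,hash)→211840, (B,nl_idx)→275640 …(+5); best=11080 via (A,hash)
  {ABCD}: card=200000; try (A,hash)→11040, (A,merge)→15040, (B,hash)→16720, (B,merge)→156240, (D,hash)→210920, (B,nl_idx)→275600 …(+4); best=11040 via (A,hash)
  {BCDE}: card=800; try (B,merge)→1560, (B,nl_idx)→1720, (B,hash)→1800, (D,hash)→2560, (E,hash)→3440, (B,nl)→3840 …(+5); best=1560 via (B,merge)
  {ABCDE}: card=200000; try (A,hash)→11360, (A,merge)→15360, (B,hash)→17040, (B,merge)→156560, (D,hash)→211560, (E,hash)→212440 …(+8); best=11360 via (A,hash)

11360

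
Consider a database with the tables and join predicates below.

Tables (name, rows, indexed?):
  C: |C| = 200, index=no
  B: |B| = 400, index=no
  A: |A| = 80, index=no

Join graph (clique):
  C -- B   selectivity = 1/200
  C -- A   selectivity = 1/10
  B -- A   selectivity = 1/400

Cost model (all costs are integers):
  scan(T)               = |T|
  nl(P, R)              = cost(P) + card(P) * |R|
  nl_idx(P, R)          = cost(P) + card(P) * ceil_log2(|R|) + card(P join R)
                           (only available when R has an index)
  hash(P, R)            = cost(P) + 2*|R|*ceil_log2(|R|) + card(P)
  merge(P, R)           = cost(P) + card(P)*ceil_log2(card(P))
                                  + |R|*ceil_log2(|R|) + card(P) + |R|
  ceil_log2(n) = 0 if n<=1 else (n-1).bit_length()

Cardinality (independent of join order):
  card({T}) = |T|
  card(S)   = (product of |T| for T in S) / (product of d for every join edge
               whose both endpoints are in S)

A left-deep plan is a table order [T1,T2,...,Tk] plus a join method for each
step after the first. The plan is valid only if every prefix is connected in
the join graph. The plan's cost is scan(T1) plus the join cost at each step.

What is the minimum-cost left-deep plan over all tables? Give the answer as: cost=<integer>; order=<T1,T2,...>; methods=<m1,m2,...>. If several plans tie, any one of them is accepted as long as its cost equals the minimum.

cost=4360; order=B,A,C; methods=hash,merge

Selinger DP (subsets sized 1..n):
  {C}: scan cost=200, card=200
  {B}: scan cost=400, card=400
  {A}: scan cost=80, card=80
  {BC}: card=400; try (C,hash)→4000, (B,merge)→6000, (C,merge)→6200, (B,hash)→7600, (B,nl)→80200, (C,nl)→80400; best=4000 via (C,hash)
  {AC}: card=1600; try (A,hash)→1520, (C,merge)→2520, (A,merge)→2640, (C,hash)→3360, (C,nl)→16080, (A,nl)→16200; best=1520 via (A,hash)
  {AB}: card=80; try (A,hash)→1920, (B,merge)→4720, (A,merge)→5040, (B,hash)→7360, (B,nl)→32080, (A,nl)→32400; best=1920 via (A,hash)
  {ABC}: card=8; try (C,merge)→4360, (C,hash)→5200, (A,hash)→5520, (A,merge)→8640, (B,hash)→10320, (C,nl)→17920 …(+3); best=4360 via (C,merge)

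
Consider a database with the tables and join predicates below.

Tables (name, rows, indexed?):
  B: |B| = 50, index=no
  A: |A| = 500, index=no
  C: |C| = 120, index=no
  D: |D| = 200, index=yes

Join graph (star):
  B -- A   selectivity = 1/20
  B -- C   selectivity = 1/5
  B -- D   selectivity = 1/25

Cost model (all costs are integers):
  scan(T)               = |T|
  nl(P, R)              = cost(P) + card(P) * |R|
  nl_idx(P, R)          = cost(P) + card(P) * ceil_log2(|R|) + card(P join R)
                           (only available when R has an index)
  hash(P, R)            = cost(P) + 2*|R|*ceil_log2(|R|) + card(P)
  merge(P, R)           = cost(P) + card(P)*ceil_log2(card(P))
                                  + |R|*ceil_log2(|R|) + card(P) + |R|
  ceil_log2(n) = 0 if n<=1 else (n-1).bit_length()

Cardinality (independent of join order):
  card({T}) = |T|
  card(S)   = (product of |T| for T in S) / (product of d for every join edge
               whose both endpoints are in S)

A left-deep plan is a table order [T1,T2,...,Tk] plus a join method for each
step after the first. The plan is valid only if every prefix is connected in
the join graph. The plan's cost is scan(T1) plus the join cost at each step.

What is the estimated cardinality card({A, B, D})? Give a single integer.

Tables in S: A(500), B(50), D(200)
Edges inside S: B-A(d=20), B-D(d=25)
numerator = 500 * 50 * 200 = 5000000
denominator = 20 * 25 = 500
card(S) = 5000000 / 500 = 10000

10000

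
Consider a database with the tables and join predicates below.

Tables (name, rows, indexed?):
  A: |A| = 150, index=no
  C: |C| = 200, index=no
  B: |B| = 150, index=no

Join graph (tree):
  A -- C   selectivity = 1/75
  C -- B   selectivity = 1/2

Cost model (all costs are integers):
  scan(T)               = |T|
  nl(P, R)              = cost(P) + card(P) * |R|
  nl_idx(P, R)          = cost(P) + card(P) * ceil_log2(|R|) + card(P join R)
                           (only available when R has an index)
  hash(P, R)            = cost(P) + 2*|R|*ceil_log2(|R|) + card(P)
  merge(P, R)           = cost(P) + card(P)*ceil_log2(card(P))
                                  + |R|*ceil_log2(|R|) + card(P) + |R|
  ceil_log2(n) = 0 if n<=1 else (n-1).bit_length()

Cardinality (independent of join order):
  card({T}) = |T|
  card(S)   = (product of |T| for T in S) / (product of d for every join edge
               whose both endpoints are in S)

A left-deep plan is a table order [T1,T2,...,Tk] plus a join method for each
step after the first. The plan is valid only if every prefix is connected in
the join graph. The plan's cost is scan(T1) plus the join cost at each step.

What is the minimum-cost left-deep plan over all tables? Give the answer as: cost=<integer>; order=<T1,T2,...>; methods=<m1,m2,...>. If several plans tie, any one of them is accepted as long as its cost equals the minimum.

cost=5600; order=C,A,B; methods=hash,hash

Selinger DP (subsets sized 1..n):
  {A}: scan cost=150, card=150
  {C}: scan cost=200, card=200
  {B}: scan cost=150, card=150
  {AC}: card=400; try (A,hash)→2800, (C,merge)→3300, (A,merge)→3350, (C,hash)→3500, (C,nl)→30150, (A,nl)→30200; best=2800 via (A,hash)
  {BC}: card=15000; try (B,hash)→2800, (C,merge)→3300, (B,merge)→3350, (C,hash)→3500, (C,nl)→30150, (B,nl)→30200; best=2800 via (B,hash)
  {ABC}: card=30000; try (B,hash)→5600, (B,merge)→8150, (A,hash)→20200, (B,nl)→62800, (A,merge)→229150, (A,nl)→2252800; best=5600 via (B,hash)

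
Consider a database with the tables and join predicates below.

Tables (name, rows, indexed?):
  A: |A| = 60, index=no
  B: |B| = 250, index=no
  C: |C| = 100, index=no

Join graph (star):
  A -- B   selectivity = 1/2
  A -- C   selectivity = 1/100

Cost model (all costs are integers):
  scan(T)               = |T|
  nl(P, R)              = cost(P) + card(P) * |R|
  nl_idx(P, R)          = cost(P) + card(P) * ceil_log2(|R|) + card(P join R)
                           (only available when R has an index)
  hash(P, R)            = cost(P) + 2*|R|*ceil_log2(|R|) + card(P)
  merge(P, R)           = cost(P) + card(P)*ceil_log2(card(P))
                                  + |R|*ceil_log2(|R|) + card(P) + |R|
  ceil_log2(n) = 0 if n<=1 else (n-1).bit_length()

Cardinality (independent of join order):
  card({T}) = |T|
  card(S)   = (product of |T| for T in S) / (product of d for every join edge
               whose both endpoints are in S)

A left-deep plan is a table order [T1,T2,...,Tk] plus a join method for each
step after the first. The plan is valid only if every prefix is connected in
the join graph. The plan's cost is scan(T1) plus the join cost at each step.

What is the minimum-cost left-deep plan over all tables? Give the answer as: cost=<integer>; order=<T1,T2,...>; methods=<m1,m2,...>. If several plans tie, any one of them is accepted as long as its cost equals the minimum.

cost=3590; order=C,A,B; methods=hash,merge

Selinger DP (subsets sized 1..n):
  {A}: scan cost=60, card=60
  {B}: scan cost=250, card=250
  {C}: scan cost=100, card=100
  {AB}: card=7500; try (A,hash)→1220, (B,merge)→2730, (A,merge)→2920, (B,hash)→4120, (B,nl)→15060, (A,nl)→15250; best=1220 via (A,hash)
  {AC}: card=60; try (A,hash)→920, (C,merge)→1280, (A,merge)→1320, (C,hash)→1520, (C,nl)→6060, (A,nl)→6100; best=920 via (A,hash)
  {ABC}: card=7500; try (B,merge)→3590, (B,hash)→4980, (C,hash)→10120, (B,nl)→15920, (C,merge)→107020, (C,nl)→751220; best=3590 via (B,merge)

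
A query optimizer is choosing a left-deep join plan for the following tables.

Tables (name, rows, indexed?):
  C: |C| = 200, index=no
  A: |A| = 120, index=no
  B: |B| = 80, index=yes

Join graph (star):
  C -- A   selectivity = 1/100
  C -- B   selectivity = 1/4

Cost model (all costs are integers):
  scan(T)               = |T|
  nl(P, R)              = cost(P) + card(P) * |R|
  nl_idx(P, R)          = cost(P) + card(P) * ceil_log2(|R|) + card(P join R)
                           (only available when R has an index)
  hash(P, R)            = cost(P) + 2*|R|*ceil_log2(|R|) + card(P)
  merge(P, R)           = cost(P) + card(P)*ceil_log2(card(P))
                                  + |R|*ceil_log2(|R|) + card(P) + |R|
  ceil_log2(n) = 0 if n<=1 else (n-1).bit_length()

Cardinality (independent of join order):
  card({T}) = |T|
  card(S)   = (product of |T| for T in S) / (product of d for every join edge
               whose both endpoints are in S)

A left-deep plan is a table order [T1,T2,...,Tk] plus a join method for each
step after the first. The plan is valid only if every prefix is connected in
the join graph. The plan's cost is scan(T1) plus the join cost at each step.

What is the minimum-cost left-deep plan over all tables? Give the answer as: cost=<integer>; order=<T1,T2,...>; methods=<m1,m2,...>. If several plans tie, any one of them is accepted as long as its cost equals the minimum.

cost=3440; order=C,A,B; methods=hash,hash

Selinger DP (subsets sized 1..n):
  {C}: scan cost=200, card=200
  {A}: scan cost=120, card=120
  {B}: scan cost=80, card=80
  {AC}: card=240; try (A,hash)→2080, (C,merge)→2880, (A,merge)→2960, (C,hash)→3440, (C,nl)→24120, (A,nl)→24200; best=2080 via (A,hash)
  {BC}: card=4000; try (B,hash)→1520, (C,merge)→2520, (B,merge)→2640, (C,hash)→3360, (B,nl_idx)→5600, (C,nl)→16080 …(+1); best=1520 via (B,hash)
  {ABC}: card=4800; try (B,hash)→3440, (B,merge)→4880, (A,hash)→7200, (B,nl_idx)→8560, (B,nl)→21280, (A,merge)→54480 …(+1); best=3440 via (B,hash)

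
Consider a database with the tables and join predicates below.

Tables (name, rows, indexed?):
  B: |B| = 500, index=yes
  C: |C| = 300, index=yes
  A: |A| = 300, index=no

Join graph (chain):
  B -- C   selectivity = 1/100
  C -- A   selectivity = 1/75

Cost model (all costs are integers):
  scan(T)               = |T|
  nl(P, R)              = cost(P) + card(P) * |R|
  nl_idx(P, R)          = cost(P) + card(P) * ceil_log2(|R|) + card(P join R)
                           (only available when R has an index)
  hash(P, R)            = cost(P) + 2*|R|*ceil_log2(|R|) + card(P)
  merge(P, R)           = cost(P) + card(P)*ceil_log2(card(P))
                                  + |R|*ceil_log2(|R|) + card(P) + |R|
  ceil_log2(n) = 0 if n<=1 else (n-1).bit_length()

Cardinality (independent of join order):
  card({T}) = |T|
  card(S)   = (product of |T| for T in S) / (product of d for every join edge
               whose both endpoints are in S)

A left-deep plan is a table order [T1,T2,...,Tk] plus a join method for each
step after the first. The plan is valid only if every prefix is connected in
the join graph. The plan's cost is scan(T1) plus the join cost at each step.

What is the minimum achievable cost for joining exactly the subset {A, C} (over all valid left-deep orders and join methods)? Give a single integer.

4200

Selinger DP over subsets of {A,C}:
  {C}: scan cost=300, card=300
  {A}: scan cost=300, card=300
  {AC}: card=1200; try (C,nl_idx)→4200, (C,hash)→6000, (A,hash)→6000, (C,merge)→6300, (A,merge)→6300, (C,nl)→90300 …(+1); best=4200 via (C,nl_idx)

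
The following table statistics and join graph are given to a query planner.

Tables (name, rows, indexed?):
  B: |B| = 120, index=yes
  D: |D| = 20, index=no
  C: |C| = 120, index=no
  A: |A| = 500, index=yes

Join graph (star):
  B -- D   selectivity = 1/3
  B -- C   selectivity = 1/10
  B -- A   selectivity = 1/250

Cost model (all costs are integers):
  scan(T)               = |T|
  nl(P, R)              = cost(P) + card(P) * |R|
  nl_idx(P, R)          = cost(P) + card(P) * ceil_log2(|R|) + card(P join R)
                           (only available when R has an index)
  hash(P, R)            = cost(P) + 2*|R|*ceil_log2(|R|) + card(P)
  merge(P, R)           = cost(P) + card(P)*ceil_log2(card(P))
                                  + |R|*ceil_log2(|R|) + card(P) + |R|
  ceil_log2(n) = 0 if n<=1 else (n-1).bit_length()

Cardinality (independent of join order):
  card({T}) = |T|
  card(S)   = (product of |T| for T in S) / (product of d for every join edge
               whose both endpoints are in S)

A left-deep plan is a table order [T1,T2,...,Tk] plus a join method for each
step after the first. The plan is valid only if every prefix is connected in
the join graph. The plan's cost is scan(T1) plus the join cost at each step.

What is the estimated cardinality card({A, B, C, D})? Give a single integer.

19200

Tables in S: A(500), B(120), C(120), D(20)
Edges inside S: B-D(d=3), B-C(d=10), B-A(d=250)
numerator = 500 * 120 * 120 * 20 = 144000000
denominator = 3 * 10 * 250 = 7500
card(S) = 144000000 / 7500 = 19200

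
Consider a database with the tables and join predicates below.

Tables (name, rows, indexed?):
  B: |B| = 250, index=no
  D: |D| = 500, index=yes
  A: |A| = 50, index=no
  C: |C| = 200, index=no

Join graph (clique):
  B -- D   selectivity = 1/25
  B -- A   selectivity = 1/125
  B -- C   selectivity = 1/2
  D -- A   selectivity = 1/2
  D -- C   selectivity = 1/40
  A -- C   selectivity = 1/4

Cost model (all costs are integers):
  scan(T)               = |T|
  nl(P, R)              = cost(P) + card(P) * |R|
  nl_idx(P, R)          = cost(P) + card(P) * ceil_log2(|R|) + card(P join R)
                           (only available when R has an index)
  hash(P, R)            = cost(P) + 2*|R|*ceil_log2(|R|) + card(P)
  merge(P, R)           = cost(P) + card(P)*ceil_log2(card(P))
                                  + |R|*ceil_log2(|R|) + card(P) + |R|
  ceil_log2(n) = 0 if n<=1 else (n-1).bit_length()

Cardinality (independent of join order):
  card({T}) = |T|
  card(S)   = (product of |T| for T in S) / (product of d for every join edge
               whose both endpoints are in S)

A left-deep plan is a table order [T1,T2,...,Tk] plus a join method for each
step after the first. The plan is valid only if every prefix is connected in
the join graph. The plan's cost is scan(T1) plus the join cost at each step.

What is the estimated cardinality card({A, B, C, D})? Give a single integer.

625

Tables in S: A(50), B(250), C(200), D(500)
Edges inside S: B-D(d=25), B-A(d=125), B-C(d=2), D-A(d=2), D-C(d=40), A-C(d=4)
numerator = 50 * 250 * 200 * 500 = 1250000000
denominator = 25 * 125 * 2 * 2 * 40 * 4 = 2000000
card(S) = 1250000000 / 2000000 = 625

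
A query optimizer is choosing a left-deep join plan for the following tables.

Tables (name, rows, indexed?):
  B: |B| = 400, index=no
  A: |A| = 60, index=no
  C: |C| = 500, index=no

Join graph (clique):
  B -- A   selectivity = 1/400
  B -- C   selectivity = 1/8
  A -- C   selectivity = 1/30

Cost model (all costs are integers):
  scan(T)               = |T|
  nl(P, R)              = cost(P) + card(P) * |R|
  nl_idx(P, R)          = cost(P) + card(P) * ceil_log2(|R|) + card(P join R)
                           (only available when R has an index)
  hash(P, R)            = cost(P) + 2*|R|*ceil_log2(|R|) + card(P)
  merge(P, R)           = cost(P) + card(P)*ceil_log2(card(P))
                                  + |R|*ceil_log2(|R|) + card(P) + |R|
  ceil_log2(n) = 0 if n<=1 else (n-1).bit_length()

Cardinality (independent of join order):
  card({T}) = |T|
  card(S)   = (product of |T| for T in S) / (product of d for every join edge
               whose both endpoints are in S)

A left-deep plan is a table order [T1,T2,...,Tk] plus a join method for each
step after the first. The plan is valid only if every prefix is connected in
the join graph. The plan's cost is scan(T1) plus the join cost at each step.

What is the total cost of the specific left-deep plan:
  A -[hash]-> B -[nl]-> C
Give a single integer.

step 1: scan A: cost=60, card=60
step 2: join B via hash
    card(P join B) = 60*400/(400) = 60
    cost = 60 + 2*400*9 + 60 = 7320
step 3: join C via nl
    card(P join C) = 60*500/(8*30) = 125
    cost = 7320 + 60*500 = 37320

37320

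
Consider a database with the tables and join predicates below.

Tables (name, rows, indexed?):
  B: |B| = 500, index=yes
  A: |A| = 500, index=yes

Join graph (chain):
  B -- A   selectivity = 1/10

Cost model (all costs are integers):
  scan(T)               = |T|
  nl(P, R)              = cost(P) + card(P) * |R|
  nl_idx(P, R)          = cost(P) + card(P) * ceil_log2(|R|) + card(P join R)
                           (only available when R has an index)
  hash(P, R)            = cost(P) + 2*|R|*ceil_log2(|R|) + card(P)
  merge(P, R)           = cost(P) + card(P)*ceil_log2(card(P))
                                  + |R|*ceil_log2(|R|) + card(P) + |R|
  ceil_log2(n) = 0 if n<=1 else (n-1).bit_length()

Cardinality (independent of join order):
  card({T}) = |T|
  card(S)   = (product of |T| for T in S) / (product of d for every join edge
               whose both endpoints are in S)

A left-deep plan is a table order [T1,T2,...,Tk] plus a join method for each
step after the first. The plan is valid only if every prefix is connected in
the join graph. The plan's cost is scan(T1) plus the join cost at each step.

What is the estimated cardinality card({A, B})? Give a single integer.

25000

Tables in S: A(500), B(500)
Edges inside S: B-A(d=10)
numerator = 500 * 500 = 250000
denominator = 10 = 10
card(S) = 250000 / 10 = 25000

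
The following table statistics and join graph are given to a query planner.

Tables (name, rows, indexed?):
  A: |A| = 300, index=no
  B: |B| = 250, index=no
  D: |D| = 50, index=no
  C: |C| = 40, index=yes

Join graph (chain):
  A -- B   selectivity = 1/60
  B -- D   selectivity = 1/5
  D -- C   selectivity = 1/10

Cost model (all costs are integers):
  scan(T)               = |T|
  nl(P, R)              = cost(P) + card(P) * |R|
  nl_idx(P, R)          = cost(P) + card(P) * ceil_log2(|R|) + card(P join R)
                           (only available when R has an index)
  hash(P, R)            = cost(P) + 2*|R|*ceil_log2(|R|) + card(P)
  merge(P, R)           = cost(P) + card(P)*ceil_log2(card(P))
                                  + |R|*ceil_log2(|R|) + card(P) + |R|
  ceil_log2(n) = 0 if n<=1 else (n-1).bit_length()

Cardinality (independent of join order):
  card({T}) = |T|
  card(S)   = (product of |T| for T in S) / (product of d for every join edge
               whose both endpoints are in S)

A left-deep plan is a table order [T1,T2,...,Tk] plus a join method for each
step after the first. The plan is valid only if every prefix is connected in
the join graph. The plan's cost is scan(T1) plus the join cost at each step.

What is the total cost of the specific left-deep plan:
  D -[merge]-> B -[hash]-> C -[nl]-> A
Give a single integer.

3005630

step 1: scan D: cost=50, card=50
step 2: join B via merge
    card(P join B) = 50*250/(5) = 2500
    cost = 50 + 50*6 + 250*8 + 50 + 250 = 2650
step 3: join C via hash
    card(P join C) = 2500*40/(10) = 10000
    cost = 2650 + 2*40*6 + 2500 = 5630
step 4: join A via nl
    card(P join A) = 10000*300/(60) = 50000
    cost = 5630 + 10000*300 = 3005630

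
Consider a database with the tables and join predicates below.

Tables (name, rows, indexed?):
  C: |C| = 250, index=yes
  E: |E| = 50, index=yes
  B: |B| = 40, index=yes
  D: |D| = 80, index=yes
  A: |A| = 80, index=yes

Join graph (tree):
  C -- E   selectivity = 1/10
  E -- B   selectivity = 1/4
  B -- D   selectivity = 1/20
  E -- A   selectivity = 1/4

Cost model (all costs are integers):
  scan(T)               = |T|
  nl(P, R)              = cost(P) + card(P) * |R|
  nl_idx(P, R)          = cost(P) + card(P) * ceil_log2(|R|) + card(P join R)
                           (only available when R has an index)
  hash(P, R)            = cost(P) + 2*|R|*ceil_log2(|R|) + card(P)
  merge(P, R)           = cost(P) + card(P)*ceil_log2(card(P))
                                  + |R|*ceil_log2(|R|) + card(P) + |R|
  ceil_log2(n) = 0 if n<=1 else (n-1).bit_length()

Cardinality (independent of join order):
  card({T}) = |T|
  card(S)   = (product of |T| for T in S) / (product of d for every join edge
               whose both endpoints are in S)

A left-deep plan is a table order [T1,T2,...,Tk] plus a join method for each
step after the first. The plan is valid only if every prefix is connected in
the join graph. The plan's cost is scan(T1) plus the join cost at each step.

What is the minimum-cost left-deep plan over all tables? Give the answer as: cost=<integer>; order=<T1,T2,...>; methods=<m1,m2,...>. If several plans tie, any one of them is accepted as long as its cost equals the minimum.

Selinger DP (subsets sized 1..n):
  {C}: scan cost=250, card=250
  {E}: scan cost=50, card=50
  {B}: scan cost=40, card=40
  {D}: scan cost=80, card=80
  {A}: scan cost=80, card=80
  {CE}: card=1250; try (E,hash)→1100, (C,nl_idx)→1700, (C,merge)→2650, (E,merge)→2850, (E,nl_idx)→3000, (C,hash)→4100 …(+2); best=1100 via (E,hash)
  {BE}: card=500; try (B,hash)→580, (E,merge)→670, (E,hash)→680, (B,merge)→680, (E,nl_idx)→780, (B,nl_idx)→850 …(+2); best=580 via (B,hash)
  {AE}: card=1000; try (E,hash)→760, (A,merge)→1040, (E,merge)→1070, (A,hash)→1220, (A,nl_idx)→1400, (E,nl_idx)→1560 …(+2); best=760 via (E,hash)
  {BD}: card=160; try (D,nl_idx)→480, (B,hash)→640, (B,nl_idx)→720, (D,merge)→960, (B,merge)→1000, (D,hash)→1200 …(+2); best=480 via (D,nl_idx)
  {BCE}: card=12500; try (B,hash)→2830, (C,hash)→5080, (C,merge)→7830, (B,merge)→16380, (C,nl_idx)→17080, (B,nl_idx)→21100 …(+2); best=2830 via (B,hash)
  {ACE}: card=25000; try (A,hash)→3470, (C,hash)→5760, (C,merge)→14010, (A,merge)→16740, (C,nl_idx)→33760, (A,nl_idx)→34850 …(+2); best=3470 via (A,hash)
  {BDE}: card=2000; try (E,hash)→1240, (D,hash)→2200, (E,merge)→2270, (E,nl_idx)→3440, (D,nl_idx)→6080, (D,merge)→6220 …(+2); best=1240 via (E,hash)
  {ABE}: card=10000; try (A,hash)→2200, (B,hash)→2240, (A,merge)→6220, (B,merge)→12040, (A,nl_idx)→14080, (B,nl_idx)→16760 …(+2); best=2200 via (A,hash)
  {BCDE}: card=50000; try (C,hash)→7240, (D,hash)→16450, (C,merge)→27490, (C,nl_idx)→67240, (D,nl_idx)→140330, (D,merge)→190970 …(+2); best=7240 via (C,hash)
  {ABCE}: card=250000; try (C,hash)→16200, (A,hash)→16450, (B,hash)→28950, (C,merge)→154450, (A,merge)→190970, (C,nl_idx)→332200 …(+6); best=16200 via (C,hash)
  {ABDE}: card=40000; try (A,hash)→4360, (D,hash)→13320, (A,merge)→25880, (A,nl_idx)→55240, (D,nl_idx)→112200, (D,merge)→152840 …(+2); best=4360 via (A,hash)
  {ABCDE}: card=1000000; try (C,hash)→48360, (A,hash)→58360, (D,hash)→267320, (C,merge)→686610, (A,merge)→857880, (C,nl_idx)→1324360 …(+6); best=48360 via (C,hash)

cost=48360; order=B,D,E,A,C; methods=nl_idx,hash,hash,hash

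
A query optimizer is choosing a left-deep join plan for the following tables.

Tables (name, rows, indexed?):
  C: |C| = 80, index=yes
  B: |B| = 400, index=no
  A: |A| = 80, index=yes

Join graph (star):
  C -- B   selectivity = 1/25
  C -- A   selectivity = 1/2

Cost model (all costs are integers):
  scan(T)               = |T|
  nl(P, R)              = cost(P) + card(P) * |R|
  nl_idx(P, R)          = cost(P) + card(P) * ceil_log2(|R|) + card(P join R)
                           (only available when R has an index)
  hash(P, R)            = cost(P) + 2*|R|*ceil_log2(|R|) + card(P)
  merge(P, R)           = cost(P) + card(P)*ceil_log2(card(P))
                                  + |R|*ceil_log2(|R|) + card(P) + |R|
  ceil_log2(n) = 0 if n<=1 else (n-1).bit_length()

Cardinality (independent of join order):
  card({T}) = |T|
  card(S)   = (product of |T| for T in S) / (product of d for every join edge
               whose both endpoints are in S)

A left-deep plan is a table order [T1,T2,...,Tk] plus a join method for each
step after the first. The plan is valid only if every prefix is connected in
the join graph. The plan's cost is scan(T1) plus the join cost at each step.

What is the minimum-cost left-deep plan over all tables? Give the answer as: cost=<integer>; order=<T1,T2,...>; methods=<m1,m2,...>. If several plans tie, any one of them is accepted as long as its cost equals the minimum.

Selinger DP (subsets sized 1..n):
  {C}: scan cost=80, card=80
  {B}: scan cost=400, card=400
  {A}: scan cost=80, card=80
  {BC}: card=1280; try (C,hash)→1920, (C,nl_idx)→4480, (B,merge)→4720, (C,merge)→5040, (B,hash)→7360, (B,nl)→32080 …(+1); best=1920 via (C,hash)
  {AC}: card=3200; try (C,hash)→1280, (A,hash)→1280, (C,merge)→1360, (A,merge)→1360, (C,nl_idx)→3840, (A,nl_idx)→3840 …(+2); best=1280 via (C,hash)
  {ABC}: card=51200; try (A,hash)→4320, (B,hash)→11680, (A,merge)→17920, (B,merge)→46880, (A,nl_idx)→62080, (A,nl)→104320 …(+1); best=4320 via (A,hash)

cost=4320; order=B,C,A; methods=hash,hash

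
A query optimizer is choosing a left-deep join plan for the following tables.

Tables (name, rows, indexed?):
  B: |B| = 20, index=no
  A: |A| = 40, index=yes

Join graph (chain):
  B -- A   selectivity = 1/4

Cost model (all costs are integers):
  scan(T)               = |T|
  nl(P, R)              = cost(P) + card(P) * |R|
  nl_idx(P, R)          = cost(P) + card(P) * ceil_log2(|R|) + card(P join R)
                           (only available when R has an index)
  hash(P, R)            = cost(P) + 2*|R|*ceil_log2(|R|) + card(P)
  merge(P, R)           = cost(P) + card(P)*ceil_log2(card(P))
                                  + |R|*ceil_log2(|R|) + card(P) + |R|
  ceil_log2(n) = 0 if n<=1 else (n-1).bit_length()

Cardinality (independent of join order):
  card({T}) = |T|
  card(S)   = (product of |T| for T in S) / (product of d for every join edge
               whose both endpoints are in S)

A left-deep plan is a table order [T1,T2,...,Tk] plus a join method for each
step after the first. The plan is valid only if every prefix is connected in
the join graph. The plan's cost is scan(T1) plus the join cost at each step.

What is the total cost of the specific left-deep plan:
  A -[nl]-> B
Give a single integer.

840

step 1: scan A: cost=40, card=40
step 2: join B via nl
    card(P join B) = 40*20/(4) = 200
    cost = 40 + 40*20 = 840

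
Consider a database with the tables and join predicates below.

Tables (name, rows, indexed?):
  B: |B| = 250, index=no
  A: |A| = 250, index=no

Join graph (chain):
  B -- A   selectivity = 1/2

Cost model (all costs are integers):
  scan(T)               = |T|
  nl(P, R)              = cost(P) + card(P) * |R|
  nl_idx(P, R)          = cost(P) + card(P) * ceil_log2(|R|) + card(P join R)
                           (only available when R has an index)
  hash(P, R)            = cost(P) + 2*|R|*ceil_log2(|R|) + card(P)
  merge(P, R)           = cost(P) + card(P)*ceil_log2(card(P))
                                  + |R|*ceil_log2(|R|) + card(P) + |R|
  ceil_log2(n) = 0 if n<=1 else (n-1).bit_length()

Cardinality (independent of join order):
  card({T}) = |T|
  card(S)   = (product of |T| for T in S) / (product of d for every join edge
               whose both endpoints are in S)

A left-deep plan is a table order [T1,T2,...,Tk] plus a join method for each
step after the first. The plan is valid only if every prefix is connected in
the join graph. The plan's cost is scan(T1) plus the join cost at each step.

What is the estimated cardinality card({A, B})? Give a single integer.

Tables in S: A(250), B(250)
Edges inside S: B-A(d=2)
numerator = 250 * 250 = 62500
denominator = 2 = 2
card(S) = 62500 / 2 = 31250

31250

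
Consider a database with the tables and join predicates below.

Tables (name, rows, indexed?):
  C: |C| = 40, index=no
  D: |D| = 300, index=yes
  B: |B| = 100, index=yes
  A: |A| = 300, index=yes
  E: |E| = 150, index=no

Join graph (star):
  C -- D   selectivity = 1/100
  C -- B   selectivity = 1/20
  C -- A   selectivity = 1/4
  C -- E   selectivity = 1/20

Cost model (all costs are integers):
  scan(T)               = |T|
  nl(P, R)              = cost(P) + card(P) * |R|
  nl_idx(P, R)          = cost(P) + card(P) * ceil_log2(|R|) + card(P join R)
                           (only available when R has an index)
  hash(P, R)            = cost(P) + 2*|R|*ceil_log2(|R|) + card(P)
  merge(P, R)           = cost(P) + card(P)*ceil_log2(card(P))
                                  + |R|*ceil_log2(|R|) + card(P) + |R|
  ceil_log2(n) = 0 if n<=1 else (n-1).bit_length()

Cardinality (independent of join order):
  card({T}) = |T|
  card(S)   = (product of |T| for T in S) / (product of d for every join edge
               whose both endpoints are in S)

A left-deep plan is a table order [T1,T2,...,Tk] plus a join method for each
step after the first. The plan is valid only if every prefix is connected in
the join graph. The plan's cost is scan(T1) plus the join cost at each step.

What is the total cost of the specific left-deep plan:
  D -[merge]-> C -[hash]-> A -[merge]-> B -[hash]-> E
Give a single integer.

192300

step 1: scan D: cost=300, card=300
step 2: join C via merge
    card(P join C) = 300*40/(100) = 120
    cost = 300 + 300*9 + 40*6 + 300 + 40 = 3580
step 3: join A via hash
    card(P join A) = 120*300/(4) = 9000
    cost = 3580 + 2*300*9 + 120 = 9100
step 4: join B via merge
    card(P join B) = 9000*100/(20) = 45000
    cost = 9100 + 9000*14 + 100*7 + 9000 + 100 = 144900
step 5: join E via hash
    card(P join E) = 45000*150/(20) = 337500
    cost = 144900 + 2*150*8 + 45000 = 192300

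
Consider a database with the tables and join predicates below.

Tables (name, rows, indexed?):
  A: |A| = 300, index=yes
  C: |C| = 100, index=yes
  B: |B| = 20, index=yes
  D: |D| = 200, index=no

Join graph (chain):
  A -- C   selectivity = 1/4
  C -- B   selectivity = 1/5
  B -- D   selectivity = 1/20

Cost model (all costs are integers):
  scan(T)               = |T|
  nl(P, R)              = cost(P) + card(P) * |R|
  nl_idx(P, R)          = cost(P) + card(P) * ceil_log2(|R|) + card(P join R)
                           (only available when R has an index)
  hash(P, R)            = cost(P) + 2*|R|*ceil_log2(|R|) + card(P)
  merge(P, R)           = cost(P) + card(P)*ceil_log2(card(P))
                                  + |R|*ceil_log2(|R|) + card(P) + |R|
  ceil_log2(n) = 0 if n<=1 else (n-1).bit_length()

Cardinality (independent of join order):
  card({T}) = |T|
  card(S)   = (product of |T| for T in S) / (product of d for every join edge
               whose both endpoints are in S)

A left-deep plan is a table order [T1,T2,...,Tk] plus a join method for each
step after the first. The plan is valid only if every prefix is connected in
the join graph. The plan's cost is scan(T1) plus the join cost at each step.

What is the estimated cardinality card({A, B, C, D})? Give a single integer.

300000

Tables in S: A(300), B(20), C(100), D(200)
Edges inside S: A-C(d=4), C-B(d=5), B-D(d=20)
numerator = 300 * 20 * 100 * 200 = 120000000
denominator = 4 * 5 * 20 = 400
card(S) = 120000000 / 400 = 300000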